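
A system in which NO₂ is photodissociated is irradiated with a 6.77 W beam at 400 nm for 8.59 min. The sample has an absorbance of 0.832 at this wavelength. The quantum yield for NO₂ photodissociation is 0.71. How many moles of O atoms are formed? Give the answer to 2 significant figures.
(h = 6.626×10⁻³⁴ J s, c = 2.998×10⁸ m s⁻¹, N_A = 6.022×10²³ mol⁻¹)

0.0071 mol

Photon energy at 400 nm: hc/λ = (6.626×10⁻³⁴)(2.998×10⁸)/(400×10⁻⁹) = 4.966×10⁻¹⁹ J.
Energy delivered: (6.77 W)(515.4 s) = 3489 J.
Photons incident: 3489 / 4.966×10⁻¹⁹ = 7.026×10²¹, i.e. 7.026×10²¹/6.022×10²³ = 0.01167 mol.
Fraction absorbed: 1 − 10^(−0.832) = 0.8528.
Photons absorbed: 0.8528 × 0.01167 = 0.009952 mol.
Product: Φ × n_abs = 0.71 × 0.009952 = 0.007066 mol.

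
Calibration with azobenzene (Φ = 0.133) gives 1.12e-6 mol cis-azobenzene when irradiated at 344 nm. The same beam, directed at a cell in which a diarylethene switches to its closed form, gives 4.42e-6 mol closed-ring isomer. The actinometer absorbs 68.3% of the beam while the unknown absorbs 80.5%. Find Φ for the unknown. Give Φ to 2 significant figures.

Photons absorbed by the actinometer: 1.12e-6 / 0.133 = 8.421e-6 mol.
Incident flux: 8.421e-6 / 0.683 = 1.233e-5 einstein.
Absorbed by unknown: 0.805 × 1.233e-5 = 9.926e-6 mol.
Φ(unknown) = 4.42e-6 / 9.926e-6 = 0.45.

Φ = 0.45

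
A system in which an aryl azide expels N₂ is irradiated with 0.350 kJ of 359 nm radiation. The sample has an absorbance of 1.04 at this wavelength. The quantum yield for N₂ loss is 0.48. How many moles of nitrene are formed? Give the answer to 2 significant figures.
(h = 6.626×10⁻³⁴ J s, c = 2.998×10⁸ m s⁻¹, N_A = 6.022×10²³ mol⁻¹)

Photon energy at 359 nm: hc/λ = (6.626×10⁻³⁴)(2.998×10⁸)/(359×10⁻⁹) = 5.533×10⁻¹⁹ J.
Incident energy: 0.350 kJ = 350 J.
Photons incident: 350 / 5.533×10⁻¹⁹ = 6.326×10²⁰, i.e. 6.326×10²⁰/6.022×10²³ = 0.001050 mol.
Fraction absorbed: 1 − 10^(−1.04) = 0.9088.
Photons absorbed: 0.9088 × 0.001050 = 9.542×10⁻⁴ mol.
Product: Φ × n_abs = 0.48 × 9.542×10⁻⁴ = 4.580×10⁻⁴ mol.

4.6×10⁻⁴ mol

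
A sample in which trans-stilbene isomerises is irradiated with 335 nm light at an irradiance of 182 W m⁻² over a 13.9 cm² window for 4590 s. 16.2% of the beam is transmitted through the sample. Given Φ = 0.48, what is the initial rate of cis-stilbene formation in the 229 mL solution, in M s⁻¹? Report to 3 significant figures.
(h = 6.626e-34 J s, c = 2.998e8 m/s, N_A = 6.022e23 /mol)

Photon energy at 335 nm: hc/λ = (6.626e-34)(2.998e8)/(335e-9) = 5.930e-19 J.
Energy delivered: (182 W m⁻²)(13.9e-4 m²)(4590 s) = 1161 J.
Photons incident: 1161 / 5.930e-19 = 1.958e21, i.e. 1.958e21/6.022e23 = 0.003251 mol.
Fraction absorbed: 1 − 16.2/100 = 0.8380.
Photons absorbed: 0.8380 × 0.003251 = 0.002724 mol.
Product formed: 0.48 × 0.002724 = 0.001308 mol.
Rate: 0.001308 mol / (4590 s × 0.229 L) = 1.24e-6 M s⁻¹.

1.24e-6 M s⁻¹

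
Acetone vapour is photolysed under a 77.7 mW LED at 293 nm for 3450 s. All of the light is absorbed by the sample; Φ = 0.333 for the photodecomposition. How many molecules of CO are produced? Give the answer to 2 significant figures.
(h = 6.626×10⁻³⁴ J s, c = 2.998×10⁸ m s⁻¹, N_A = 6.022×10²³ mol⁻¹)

Photon energy at 293 nm: hc/λ = (6.626×10⁻³⁴)(2.998×10⁸)/(293×10⁻⁹) = 6.780×10⁻¹⁹ J.
Energy delivered: (77.7 mW)(3450 s) = 268.1 J.
Photons incident: 268.1 / 6.780×10⁻¹⁹ = 3.954×10²⁰, i.e. 3.954×10²⁰/6.022×10²³ = 6.566×10⁻⁴ mol.
Product: Φ × n_abs = 0.333 × 6.566×10⁻⁴ = 2.186×10⁻⁴ mol.
As a count: 2.186×10⁻⁴ × 6.022×10²³ = 1.3×10²⁰.

1.3×10²⁰ molecules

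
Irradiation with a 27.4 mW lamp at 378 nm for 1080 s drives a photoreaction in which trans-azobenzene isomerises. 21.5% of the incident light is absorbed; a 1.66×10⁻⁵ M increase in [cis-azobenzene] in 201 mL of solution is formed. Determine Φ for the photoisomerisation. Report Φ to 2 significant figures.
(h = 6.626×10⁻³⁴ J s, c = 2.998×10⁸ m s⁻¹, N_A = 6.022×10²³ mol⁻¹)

Φ = 0.17

Product: (1.66×10⁻⁵ M)(0.201 L) = 3.337×10⁻⁶ mol.
Photon energy at 378 nm: hc/λ = (6.626×10⁻³⁴)(2.998×10⁸)/(378×10⁻⁹) = 5.255×10⁻¹⁹ J.
Energy delivered: (27.4 mW)(1080 s) = 29.59 J.
Photons incident: 29.59 / 5.255×10⁻¹⁹ = 5.631×10¹⁹, i.e. 5.631×10¹⁹/6.022×10²³ = 9.351×10⁻⁵ mol.
Photons absorbed: 0.215 × 9.351×10⁻⁵ = 2.010×10⁻⁵ mol.
Φ = 3.337×10⁻⁶ mol / 2.010×10⁻⁵ mol photons = 0.17.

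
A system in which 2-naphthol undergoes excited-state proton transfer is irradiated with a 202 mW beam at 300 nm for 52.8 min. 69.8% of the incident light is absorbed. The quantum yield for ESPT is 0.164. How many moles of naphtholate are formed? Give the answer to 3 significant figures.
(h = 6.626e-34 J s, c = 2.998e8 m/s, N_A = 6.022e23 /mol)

1.84e-4 mol

Photon energy at 300 nm: hc/λ = (6.626e-34)(2.998e8)/(300e-9) = 6.622e-19 J.
Energy delivered: (202 mW)(3168 s) = 639.9 J.
Photons incident: 639.9 / 6.622e-19 = 9.663e20, i.e. 9.663e20/6.022e23 = 0.001605 mol.
Photons absorbed: 0.698 × 0.001605 = 0.001120 mol.
Product: Φ × n_abs = 0.164 × 0.001120 = 1.837e-4 mol.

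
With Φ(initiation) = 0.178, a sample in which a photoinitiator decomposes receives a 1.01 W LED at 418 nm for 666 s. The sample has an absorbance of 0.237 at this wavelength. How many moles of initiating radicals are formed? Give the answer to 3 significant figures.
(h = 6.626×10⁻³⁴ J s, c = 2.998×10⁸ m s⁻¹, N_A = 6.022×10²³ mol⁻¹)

1.76×10⁻⁴ mol

Photon energy at 418 nm: hc/λ = (6.626×10⁻³⁴)(2.998×10⁸)/(418×10⁻⁹) = 4.752×10⁻¹⁹ J.
Energy delivered: (1.01 W)(666 s) = 672.7 J.
Photons incident: 672.7 / 4.752×10⁻¹⁹ = 1.416×10²¹, i.e. 1.416×10²¹/6.022×10²³ = 0.002351 mol.
Fraction absorbed: 1 − 10^(−0.237) = 0.4206.
Photons absorbed: 0.4206 × 0.002351 = 9.888×10⁻⁴ mol.
Product: Φ × n_abs = 0.178 × 9.888×10⁻⁴ = 1.760×10⁻⁴ mol.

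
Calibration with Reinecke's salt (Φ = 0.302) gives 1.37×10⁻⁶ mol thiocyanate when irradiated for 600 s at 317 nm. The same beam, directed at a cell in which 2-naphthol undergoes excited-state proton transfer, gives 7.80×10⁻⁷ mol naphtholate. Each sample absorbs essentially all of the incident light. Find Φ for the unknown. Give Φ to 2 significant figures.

Photons absorbed by the actinometer: 1.37×10⁻⁶ / 0.302 = 4.536×10⁻⁶ mol.
Φ(unknown) = 7.80×10⁻⁷ / 4.536×10⁻⁶ = 0.17.

Φ = 0.17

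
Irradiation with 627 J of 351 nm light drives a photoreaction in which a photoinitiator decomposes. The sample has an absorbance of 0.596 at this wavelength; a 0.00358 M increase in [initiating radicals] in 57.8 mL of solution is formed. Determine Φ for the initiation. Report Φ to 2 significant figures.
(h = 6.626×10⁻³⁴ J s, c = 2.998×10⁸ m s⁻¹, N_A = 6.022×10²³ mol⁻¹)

Φ = 0.15

Product: (0.00358 M)(0.0578 L) = 2.069×10⁻⁴ mol.
Photon energy at 351 nm: hc/λ = (6.626×10⁻³⁴)(2.998×10⁸)/(351×10⁻⁹) = 5.659×10⁻¹⁹ J.
Photons incident: 627 / 5.659×10⁻¹⁹ = 1.108×10²¹, i.e. 1.108×10²¹/6.022×10²³ = 0.001840 mol.
Fraction absorbed: 1 − 10^(−0.596) = 0.7465.
Photons absorbed: 0.7465 × 0.001840 = 0.001374 mol.
Φ = 2.069×10⁻⁴ mol / 0.001374 mol photons = 0.15.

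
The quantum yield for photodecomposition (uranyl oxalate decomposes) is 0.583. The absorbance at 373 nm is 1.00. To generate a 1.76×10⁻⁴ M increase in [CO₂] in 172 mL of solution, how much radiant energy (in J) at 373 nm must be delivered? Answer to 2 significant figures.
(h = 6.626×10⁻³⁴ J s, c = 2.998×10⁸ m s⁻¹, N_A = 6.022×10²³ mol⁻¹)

19 J

Product: (1.76×10⁻⁴ M)(0.172 L) = 3.027×10⁻⁵ mol.
Photons that must be absorbed: 3.027×10⁻⁵ / 0.583 = 5.192×10⁻⁵ mol.
Fraction absorbed: 1 − 10^(−1.00) = 0.9000.
Incident photons needed: 5.192×10⁻⁵ / 0.9000 = 5.769×10⁻⁵ mol.
Photon energy: hc/λ = 5.326×10⁻¹⁹ J; per mole, 3.207×10⁵ J mol⁻¹.
Energy required: 5.769×10⁻⁵ × 3.207×10⁵ = 19 J.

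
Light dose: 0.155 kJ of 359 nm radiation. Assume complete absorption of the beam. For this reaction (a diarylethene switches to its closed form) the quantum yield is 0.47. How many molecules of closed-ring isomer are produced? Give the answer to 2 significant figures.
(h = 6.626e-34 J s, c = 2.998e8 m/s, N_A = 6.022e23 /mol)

Photon energy at 359 nm: hc/λ = (6.626e-34)(2.998e8)/(359e-9) = 5.533e-19 J.
Incident energy: 0.155 kJ = 155 J.
Photons incident: 155 / 5.533e-19 = 2.801e20, i.e. 2.801e20/6.022e23 = 4.651e-4 mol.
Product: Φ × n_abs = 0.47 × 4.651e-4 = 2.186e-4 mol.
As a count: 2.186e-4 × 6.022e23 = 1.3e20.

1.3e20 molecules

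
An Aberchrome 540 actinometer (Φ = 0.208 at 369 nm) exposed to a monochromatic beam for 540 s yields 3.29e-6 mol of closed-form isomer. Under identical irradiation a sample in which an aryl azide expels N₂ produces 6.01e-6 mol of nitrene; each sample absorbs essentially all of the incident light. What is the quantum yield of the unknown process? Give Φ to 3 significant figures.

Photons absorbed by the actinometer: 3.29e-6 / 0.208 = 1.582e-5 mol.
Φ(unknown) = 6.01e-6 / 1.582e-5 = 0.380.

Φ = 0.380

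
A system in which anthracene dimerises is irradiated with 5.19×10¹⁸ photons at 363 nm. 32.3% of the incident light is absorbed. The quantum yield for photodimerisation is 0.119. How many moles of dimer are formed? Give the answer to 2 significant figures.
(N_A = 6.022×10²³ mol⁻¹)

3.3×10⁻⁷ mol

Moles of photons: 5.19×10¹⁸ / 6.022×10²³ = 8.618×10⁻⁶ mol.
Photons absorbed: 0.323 × 8.618×10⁻⁶ = 2.784×10⁻⁶ mol.
Product: Φ × n_abs = 0.119 × 2.784×10⁻⁶ = 3.313×10⁻⁷ mol.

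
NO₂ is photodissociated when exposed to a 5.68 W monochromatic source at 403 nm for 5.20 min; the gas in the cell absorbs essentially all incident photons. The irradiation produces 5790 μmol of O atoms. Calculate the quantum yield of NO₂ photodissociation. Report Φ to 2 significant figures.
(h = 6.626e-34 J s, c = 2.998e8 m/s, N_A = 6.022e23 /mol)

Φ = 0.97

Product: 5790 μmol = 0.00579 mol.
Photon energy at 403 nm: hc/λ = (6.626e-34)(2.998e8)/(403e-9) = 4.929e-19 J.
Energy delivered: (5.68 W)(312 s) = 1772 J.
Photons incident: 1772 / 4.929e-19 = 3.595e21, i.e. 3.595e21/6.022e23 = 0.005970 mol.
Φ = 0.00579 mol / 0.005970 mol photons = 0.97.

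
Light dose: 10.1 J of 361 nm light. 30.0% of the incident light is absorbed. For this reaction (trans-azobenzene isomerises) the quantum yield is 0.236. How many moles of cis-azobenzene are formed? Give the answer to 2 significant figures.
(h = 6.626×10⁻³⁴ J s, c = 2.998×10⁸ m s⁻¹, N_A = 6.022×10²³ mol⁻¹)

Photon energy at 361 nm: hc/λ = (6.626×10⁻³⁴)(2.998×10⁸)/(361×10⁻⁹) = 5.503×10⁻¹⁹ J.
Photons incident: 10.1 / 5.503×10⁻¹⁹ = 1.835×10¹⁹, i.e. 1.835×10¹⁹/6.022×10²³ = 3.047×10⁻⁵ mol.
Photons absorbed: 0.300 × 3.047×10⁻⁵ = 9.141×10⁻⁶ mol.
Product: Φ × n_abs = 0.236 × 9.141×10⁻⁶ = 2.157×10⁻⁶ mol.

2.2×10⁻⁶ mol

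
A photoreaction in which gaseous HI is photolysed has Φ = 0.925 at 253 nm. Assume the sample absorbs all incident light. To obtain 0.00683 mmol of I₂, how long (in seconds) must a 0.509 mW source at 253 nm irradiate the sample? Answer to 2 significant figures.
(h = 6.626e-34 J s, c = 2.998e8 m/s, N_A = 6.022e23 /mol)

Product: 0.00683 mmol = 6.83e-6 mol.
Photons that must be absorbed: 6.83e-6 / 0.925 = 7.384e-6 mol.
Photon energy: hc/λ = 7.852e-19 J; per mole, 4.728e5 J mol⁻¹.
Energy required: 7.384e-6 × 4.728e5 = 3.491 J.
Time: 3.491 J / 0.000509 W = 6900 s.

t ≈ 6900 s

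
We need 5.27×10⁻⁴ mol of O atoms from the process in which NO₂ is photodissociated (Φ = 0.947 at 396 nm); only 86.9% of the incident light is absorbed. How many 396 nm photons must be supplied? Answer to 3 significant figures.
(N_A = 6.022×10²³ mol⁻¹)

Photons that must be absorbed: 5.27×10⁻⁴ / 0.947 = 5.565×10⁻⁴ mol.
Incident photons needed: 5.565×10⁻⁴ / 0.869 = 6.404×10⁻⁴ mol.
Photon count: 6.404×10⁻⁴ × 6.022×10²³ = 3.86×10²⁰.

3.86×10²⁰ photons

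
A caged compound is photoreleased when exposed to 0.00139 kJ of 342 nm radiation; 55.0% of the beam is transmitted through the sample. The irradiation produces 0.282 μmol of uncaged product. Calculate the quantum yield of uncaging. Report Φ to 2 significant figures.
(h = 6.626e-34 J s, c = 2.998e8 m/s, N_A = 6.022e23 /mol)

Product: 0.282 μmol = 2.82e-7 mol.
Photon energy at 342 nm: hc/λ = (6.626e-34)(2.998e8)/(342e-9) = 5.808e-19 J.
Incident energy: 0.00139 kJ = 1.39 J.
Photons incident: 1.39 / 5.808e-19 = 2.393e18, i.e. 2.393e18/6.022e23 = 3.974e-6 mol.
Fraction absorbed: 1 − 55.0/100 = 0.4500.
Photons absorbed: 0.4500 × 3.974e-6 = 1.788e-6 mol.
Φ = 2.82e-7 mol / 1.788e-6 mol photons = 0.16.

Φ = 0.16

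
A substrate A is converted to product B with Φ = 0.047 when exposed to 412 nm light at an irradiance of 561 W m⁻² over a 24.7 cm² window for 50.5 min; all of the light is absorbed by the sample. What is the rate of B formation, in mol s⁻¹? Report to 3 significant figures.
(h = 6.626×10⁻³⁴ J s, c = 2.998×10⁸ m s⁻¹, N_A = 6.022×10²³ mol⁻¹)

2.24×10⁻⁷ mol s⁻¹

Photon energy at 412 nm: hc/λ = (6.626×10⁻³⁴)(2.998×10⁸)/(412×10⁻⁹) = 4.822×10⁻¹⁹ J.
Energy delivered: (561 W m⁻²)(24.7×10⁻⁴ m²)(3030 s) = 4199 J.
Photons incident: 4199 / 4.822×10⁻¹⁹ = 8.708×10²¹, i.e. 8.708×10²¹/6.022×10²³ = 0.01446 mol.
Product formed: 0.047 × 0.01446 = 6.796×10⁻⁴ mol.
Rate: 6.796×10⁻⁴ / 3030 s = 2.24×10⁻⁷ mol s⁻¹.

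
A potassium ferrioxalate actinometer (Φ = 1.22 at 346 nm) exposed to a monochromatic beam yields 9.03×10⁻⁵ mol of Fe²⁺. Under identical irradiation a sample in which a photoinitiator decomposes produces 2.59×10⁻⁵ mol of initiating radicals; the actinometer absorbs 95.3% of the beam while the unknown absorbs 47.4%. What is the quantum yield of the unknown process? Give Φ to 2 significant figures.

Φ = 0.70

Photons absorbed by the actinometer: 9.03×10⁻⁵ / 1.22 = 7.402×10⁻⁵ mol.
Incident flux: 7.402×10⁻⁵ / 0.953 = 7.767×10⁻⁵ einstein.
Absorbed by unknown: 0.474 × 7.767×10⁻⁵ = 3.682×10⁻⁵ mol.
Φ(unknown) = 2.59×10⁻⁵ / 3.682×10⁻⁵ = 0.70.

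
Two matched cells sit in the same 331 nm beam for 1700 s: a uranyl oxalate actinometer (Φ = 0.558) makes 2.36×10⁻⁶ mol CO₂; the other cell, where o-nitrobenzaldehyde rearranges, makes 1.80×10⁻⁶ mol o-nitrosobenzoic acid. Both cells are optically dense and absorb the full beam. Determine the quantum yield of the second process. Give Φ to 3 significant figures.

Φ = 0.426

Photons absorbed by the actinometer: 2.36×10⁻⁶ / 0.558 = 4.229×10⁻⁶ mol.
Φ(unknown) = 1.80×10⁻⁶ / 4.229×10⁻⁶ = 0.426.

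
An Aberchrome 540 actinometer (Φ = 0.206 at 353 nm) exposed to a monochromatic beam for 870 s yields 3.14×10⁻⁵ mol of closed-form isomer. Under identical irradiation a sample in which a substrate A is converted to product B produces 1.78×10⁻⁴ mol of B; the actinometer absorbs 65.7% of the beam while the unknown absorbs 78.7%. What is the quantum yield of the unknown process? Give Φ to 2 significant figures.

Photons absorbed by the actinometer: 3.14×10⁻⁵ / 0.206 = 1.524×10⁻⁴ mol.
Incident flux: 1.524×10⁻⁴ / 0.657 = 2.320×10⁻⁴ einstein.
Absorbed by unknown: 0.787 × 2.320×10⁻⁴ = 1.826×10⁻⁴ mol.
Φ(unknown) = 1.78×10⁻⁴ / 1.826×10⁻⁴ = 0.97.

Φ = 0.97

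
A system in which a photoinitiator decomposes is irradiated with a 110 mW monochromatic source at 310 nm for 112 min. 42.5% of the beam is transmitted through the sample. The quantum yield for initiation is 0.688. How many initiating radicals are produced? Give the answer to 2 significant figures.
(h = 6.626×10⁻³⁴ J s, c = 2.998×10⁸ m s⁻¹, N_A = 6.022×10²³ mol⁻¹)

4.6×10²⁰ initiating radicals

Photon energy at 310 nm: hc/λ = (6.626×10⁻³⁴)(2.998×10⁸)/(310×10⁻⁹) = 6.408×10⁻¹⁹ J.
Energy delivered: (110 mW)(6720 s) = 739.2 J.
Photons incident: 739.2 / 6.408×10⁻¹⁹ = 1.154×10²¹, i.e. 1.154×10²¹/6.022×10²³ = 0.001916 mol.
Fraction absorbed: 1 − 42.5/100 = 0.5750.
Photons absorbed: 0.5750 × 0.001916 = 0.001102 mol.
Product: Φ × n_abs = 0.688 × 0.001102 = 7.582×10⁻⁴ mol.
As a count: 7.582×10⁻⁴ × 6.022×10²³ = 4.6×10²⁰.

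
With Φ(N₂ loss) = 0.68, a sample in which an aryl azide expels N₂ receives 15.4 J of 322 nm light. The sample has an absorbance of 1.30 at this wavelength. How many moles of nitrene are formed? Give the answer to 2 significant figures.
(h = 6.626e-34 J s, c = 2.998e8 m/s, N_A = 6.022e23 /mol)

2.7e-5 mol

Photon energy at 322 nm: hc/λ = (6.626e-34)(2.998e8)/(322e-9) = 6.169e-19 J.
Photons incident: 15.4 / 6.169e-19 = 2.496e19, i.e. 2.496e19/6.022e23 = 4.145e-5 mol.
Fraction absorbed: 1 − 10^(−1.30) = 0.9499.
Photons absorbed: 0.9499 × 4.145e-5 = 3.937e-5 mol.
Product: Φ × n_abs = 0.68 × 3.937e-5 = 2.677e-5 mol.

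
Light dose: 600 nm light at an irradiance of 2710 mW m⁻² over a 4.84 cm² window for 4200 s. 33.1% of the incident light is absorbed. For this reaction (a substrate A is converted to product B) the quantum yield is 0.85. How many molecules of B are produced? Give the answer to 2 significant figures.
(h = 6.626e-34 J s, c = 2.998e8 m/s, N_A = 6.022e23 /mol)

4.7e18 molecules

Photon energy at 600 nm: hc/λ = (6.626e-34)(2.998e8)/(600e-9) = 3.311e-19 J.
Energy delivered: (2710 mW m⁻²)(4.84e-4 m²)(4200 s) = 5.509 J.
Photons incident: 5.509 / 3.311e-19 = 1.664e19, i.e. 1.664e19/6.022e23 = 2.763e-5 mol.
Photons absorbed: 0.331 × 2.763e-5 = 9.146e-6 mol.
Product: Φ × n_abs = 0.85 × 9.146e-6 = 7.774e-6 mol.
As a count: 7.774e-6 × 6.022e23 = 4.7e18.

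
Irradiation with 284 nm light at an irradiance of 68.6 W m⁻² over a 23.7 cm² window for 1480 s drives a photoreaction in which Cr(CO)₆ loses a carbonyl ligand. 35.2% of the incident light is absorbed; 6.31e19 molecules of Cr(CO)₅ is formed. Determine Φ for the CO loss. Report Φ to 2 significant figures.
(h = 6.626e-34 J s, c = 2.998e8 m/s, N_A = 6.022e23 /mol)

Product: 6.31e19 / 6.022e23 = 1.048e-4 mol.
Photon energy at 284 nm: hc/λ = (6.626e-34)(2.998e8)/(284e-9) = 6.995e-19 J.
Energy delivered: (68.6 W m⁻²)(23.7e-4 m²)(1480 s) = 240.6 J.
Photons incident: 240.6 / 6.995e-19 = 3.440e20, i.e. 3.440e20/6.022e23 = 5.712e-4 mol.
Photons absorbed: 0.352 × 5.712e-4 = 2.011e-4 mol.
Φ = 1.048e-4 mol / 2.011e-4 mol photons = 0.52.

Φ = 0.52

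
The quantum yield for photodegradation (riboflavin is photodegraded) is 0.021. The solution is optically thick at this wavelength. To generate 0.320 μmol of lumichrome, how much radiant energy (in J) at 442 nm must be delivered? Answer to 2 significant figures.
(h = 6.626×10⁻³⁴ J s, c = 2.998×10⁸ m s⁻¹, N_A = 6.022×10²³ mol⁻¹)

4.1 J

Product: 0.320 μmol = 3.20×10⁻⁷ mol.
Photons that must be absorbed: 3.20×10⁻⁷ / 0.021 = 1.524×10⁻⁵ mol.
Photon energy: hc/λ = 4.494×10⁻¹⁹ J; per mole, 2.706×10⁵ J mol⁻¹.
Energy required: 1.524×10⁻⁵ × 2.706×10⁵ = 4.1 J.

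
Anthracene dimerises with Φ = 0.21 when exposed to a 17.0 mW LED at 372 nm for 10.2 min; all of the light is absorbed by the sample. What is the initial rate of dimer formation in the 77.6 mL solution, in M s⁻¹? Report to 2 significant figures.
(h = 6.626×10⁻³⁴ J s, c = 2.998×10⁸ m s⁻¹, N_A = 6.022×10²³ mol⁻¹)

1.4×10⁻⁷ M s⁻¹

Photon energy at 372 nm: hc/λ = (6.626×10⁻³⁴)(2.998×10⁸)/(372×10⁻⁹) = 5.340×10⁻¹⁹ J.
Energy delivered: (17.0 mW)(612 s) = 10.40 J.
Photons incident: 10.40 / 5.340×10⁻¹⁹ = 1.948×10¹⁹, i.e. 1.948×10¹⁹/6.022×10²³ = 3.235×10⁻⁵ mol.
Product formed: 0.21 × 3.235×10⁻⁵ = 6.793×10⁻⁶ mol.
Rate: 6.793×10⁻⁶ mol / (612 s × 0.0776 L) = 1.4×10⁻⁷ M s⁻¹.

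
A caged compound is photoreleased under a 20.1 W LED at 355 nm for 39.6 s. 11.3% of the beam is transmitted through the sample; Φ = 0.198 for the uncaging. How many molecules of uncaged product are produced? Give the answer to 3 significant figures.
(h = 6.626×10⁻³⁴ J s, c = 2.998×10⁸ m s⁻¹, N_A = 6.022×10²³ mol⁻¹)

2.50×10²⁰ molecules

Photon energy at 355 nm: hc/λ = (6.626×10⁻³⁴)(2.998×10⁸)/(355×10⁻⁹) = 5.596×10⁻¹⁹ J.
Energy delivered: (20.1 W)(39.6 s) = 796.0 J.
Photons incident: 796.0 / 5.596×10⁻¹⁹ = 1.422×10²¹, i.e. 1.422×10²¹/6.022×10²³ = 0.002361 mol.
Fraction absorbed: 1 − 11.3/100 = 0.8870.
Photons absorbed: 0.8870 × 0.002361 = 0.002094 mol.
Product: Φ × n_abs = 0.198 × 0.002094 = 4.146×10⁻⁴ mol.
As a count: 4.146×10⁻⁴ × 6.022×10²³ = 2.50×10²⁰.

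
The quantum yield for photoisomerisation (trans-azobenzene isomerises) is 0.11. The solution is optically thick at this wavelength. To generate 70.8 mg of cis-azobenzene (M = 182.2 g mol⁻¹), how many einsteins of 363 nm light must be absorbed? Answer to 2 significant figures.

Product: 70.8 mg / 182.2 g mol⁻¹ = 3.886e-4 mol.
Photons that must be absorbed: 3.886e-4 / 0.11 = 0.003533 mol.

0.0035 einstein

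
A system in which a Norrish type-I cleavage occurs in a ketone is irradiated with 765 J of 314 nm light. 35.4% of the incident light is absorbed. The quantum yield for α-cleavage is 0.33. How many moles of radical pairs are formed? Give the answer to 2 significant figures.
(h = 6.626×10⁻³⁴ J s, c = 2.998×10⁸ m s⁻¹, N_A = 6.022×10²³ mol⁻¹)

Photon energy at 314 nm: hc/λ = (6.626×10⁻³⁴)(2.998×10⁸)/(314×10⁻⁹) = 6.326×10⁻¹⁹ J.
Photons incident: 765 / 6.326×10⁻¹⁹ = 1.209×10²¹, i.e. 1.209×10²¹/6.022×10²³ = 0.002008 mol.
Photons absorbed: 0.354 × 0.002008 = 7.108×10⁻⁴ mol.
Product: Φ × n_abs = 0.33 × 7.108×10⁻⁴ = 2.346×10⁻⁴ mol.

2.3×10⁻⁴ mol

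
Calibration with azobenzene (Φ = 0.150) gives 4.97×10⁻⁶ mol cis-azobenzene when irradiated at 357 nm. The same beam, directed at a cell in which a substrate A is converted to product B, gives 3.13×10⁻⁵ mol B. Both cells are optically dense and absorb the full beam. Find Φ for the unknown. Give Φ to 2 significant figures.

Photons absorbed by the actinometer: 4.97×10⁻⁶ / 0.150 = 3.313×10⁻⁵ mol.
Φ(unknown) = 3.13×10⁻⁵ / 3.313×10⁻⁵ = 0.94.

Φ = 0.94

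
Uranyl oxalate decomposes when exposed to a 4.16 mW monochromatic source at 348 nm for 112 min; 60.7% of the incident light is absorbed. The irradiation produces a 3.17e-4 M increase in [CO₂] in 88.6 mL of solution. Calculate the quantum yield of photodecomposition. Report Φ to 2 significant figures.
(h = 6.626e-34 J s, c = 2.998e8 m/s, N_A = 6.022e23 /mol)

Φ = 0.57

Product: (3.17e-4 M)(0.0886 L) = 2.809e-5 mol.
Photon energy at 348 nm: hc/λ = (6.626e-34)(2.998e8)/(348e-9) = 5.708e-19 J.
Energy delivered: (4.16 mW)(6720 s) = 27.96 J.
Photons incident: 27.96 / 5.708e-19 = 4.898e19, i.e. 4.898e19/6.022e23 = 8.134e-5 mol.
Photons absorbed: 0.607 × 8.134e-5 = 4.937e-5 mol.
Φ = 2.809e-5 mol / 4.937e-5 mol photons = 0.57.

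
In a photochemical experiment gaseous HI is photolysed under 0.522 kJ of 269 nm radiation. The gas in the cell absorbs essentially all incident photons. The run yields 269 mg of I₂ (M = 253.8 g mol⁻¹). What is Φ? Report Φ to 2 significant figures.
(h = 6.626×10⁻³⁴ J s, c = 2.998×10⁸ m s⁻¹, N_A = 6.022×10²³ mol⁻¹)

Φ = 0.90

Product: 269 mg / 253.8 g mol⁻¹ = 0.001060 mol.
Photon energy at 269 nm: hc/λ = (6.626×10⁻³⁴)(2.998×10⁸)/(269×10⁻⁹) = 7.385×10⁻¹⁹ J.
Incident energy: 0.522 kJ = 522 J.
Photons incident: 522 / 7.385×10⁻¹⁹ = 7.068×10²⁰, i.e. 7.068×10²⁰/6.022×10²³ = 0.001174 mol.
Φ = 0.001060 mol / 0.001174 mol photons = 0.90.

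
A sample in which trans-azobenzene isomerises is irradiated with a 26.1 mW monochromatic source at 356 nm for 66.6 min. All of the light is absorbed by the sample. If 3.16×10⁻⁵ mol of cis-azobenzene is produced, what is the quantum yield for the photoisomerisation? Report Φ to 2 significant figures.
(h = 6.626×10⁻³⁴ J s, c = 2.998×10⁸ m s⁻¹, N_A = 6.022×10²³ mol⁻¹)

Φ = 0.10

Photon energy at 356 nm: hc/λ = (6.626×10⁻³⁴)(2.998×10⁸)/(356×10⁻⁹) = 5.580×10⁻¹⁹ J.
Energy delivered: (26.1 mW)(3996 s) = 104.3 J.
Photons incident: 104.3 / 5.580×10⁻¹⁹ = 1.869×10²⁰, i.e. 1.869×10²⁰/6.022×10²³ = 3.104×10⁻⁴ mol.
Φ = 3.16×10⁻⁵ mol / 3.104×10⁻⁴ mol photons = 0.10.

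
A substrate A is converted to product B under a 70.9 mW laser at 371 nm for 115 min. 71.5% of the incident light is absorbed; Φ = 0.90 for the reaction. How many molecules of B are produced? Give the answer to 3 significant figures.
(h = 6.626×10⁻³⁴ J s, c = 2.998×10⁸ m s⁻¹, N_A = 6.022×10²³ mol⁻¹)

Photon energy at 371 nm: hc/λ = (6.626×10⁻³⁴)(2.998×10⁸)/(371×10⁻⁹) = 5.354×10⁻¹⁹ J.
Energy delivered: (70.9 mW)(6900 s) = 489.2 J.
Photons incident: 489.2 / 5.354×10⁻¹⁹ = 9.137×10²⁰, i.e. 9.137×10²⁰/6.022×10²³ = 0.001517 mol.
Photons absorbed: 0.715 × 0.001517 = 0.001085 mol.
Product: Φ × n_abs = 0.90 × 0.001085 = 9.765×10⁻⁴ mol.
As a count: 9.765×10⁻⁴ × 6.022×10²³ = 5.88×10²⁰.

5.88×10²⁰ molecules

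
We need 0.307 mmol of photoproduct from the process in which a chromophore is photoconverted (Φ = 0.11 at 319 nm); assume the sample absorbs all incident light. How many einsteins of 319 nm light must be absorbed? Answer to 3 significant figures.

Product: 0.307 mmol = 3.07e-4 mol.
Photons that must be absorbed: 3.07e-4 / 0.11 = 0.002791 mol.

0.00279 einstein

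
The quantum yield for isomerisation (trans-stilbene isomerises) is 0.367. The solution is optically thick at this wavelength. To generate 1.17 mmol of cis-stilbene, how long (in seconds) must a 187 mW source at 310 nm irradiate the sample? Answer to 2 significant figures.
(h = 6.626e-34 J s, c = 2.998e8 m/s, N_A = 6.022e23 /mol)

t ≈ 6600 s

Product: 1.17 mmol = 0.00117 mol.
Photons that must be absorbed: 0.00117 / 0.367 = 0.003188 mol.
Photon energy: hc/λ = 6.408e-19 J; per mole, 3.859e5 J mol⁻¹.
Energy required: 0.003188 × 3.859e5 = 1230 J.
Time: 1230 J / 0.187 W = 6600 s.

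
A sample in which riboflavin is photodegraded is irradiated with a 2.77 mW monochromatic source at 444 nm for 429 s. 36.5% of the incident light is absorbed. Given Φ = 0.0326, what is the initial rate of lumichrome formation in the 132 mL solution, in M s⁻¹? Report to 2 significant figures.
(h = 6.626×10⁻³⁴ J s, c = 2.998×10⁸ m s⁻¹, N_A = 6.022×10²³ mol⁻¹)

Photon energy at 444 nm: hc/λ = (6.626×10⁻³⁴)(2.998×10⁸)/(444×10⁻⁹) = 4.474×10⁻¹⁹ J.
Energy delivered: (2.77 mW)(429 s) = 1.188 J.
Photons incident: 1.188 / 4.474×10⁻¹⁹ = 2.655×10¹⁸, i.e. 2.655×10¹⁸/6.022×10²³ = 4.409×10⁻⁶ mol.
Photons absorbed: 0.365 × 4.409×10⁻⁶ = 1.609×10⁻⁶ mol.
Product formed: 0.0326 × 1.609×10⁻⁶ = 5.245×10⁻⁸ mol.
Rate: 5.245×10⁻⁸ mol / (429 s × 0.132 L) = 9.3×10⁻¹⁰ M s⁻¹.

9.3×10⁻¹⁰ M s⁻¹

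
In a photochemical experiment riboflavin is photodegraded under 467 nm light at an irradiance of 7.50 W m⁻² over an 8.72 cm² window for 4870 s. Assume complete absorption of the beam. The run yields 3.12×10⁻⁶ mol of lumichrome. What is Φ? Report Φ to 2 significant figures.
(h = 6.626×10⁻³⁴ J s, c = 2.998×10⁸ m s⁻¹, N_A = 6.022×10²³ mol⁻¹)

Φ = 0.025

Photon energy at 467 nm: hc/λ = (6.626×10⁻³⁴)(2.998×10⁸)/(467×10⁻⁹) = 4.254×10⁻¹⁹ J.
Energy delivered: (7.50 W m⁻²)(8.72×10⁻⁴ m²)(4870 s) = 31.85 J.
Photons incident: 31.85 / 4.254×10⁻¹⁹ = 7.487×10¹⁹, i.e. 7.487×10¹⁹/6.022×10²³ = 1.243×10⁻⁴ mol.
Φ = 3.12×10⁻⁶ mol / 1.243×10⁻⁴ mol photons = 0.025.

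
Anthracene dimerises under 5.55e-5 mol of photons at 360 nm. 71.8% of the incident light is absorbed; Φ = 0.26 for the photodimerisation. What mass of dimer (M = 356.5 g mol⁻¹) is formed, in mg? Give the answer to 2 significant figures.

3.7 mg

Photons absorbed: 0.718 × 5.55e-5 = 3.985e-5 mol.
Product: Φ × n_abs = 0.26 × 3.985e-5 = 1.036e-5 mol.
Mass: 1.036e-5 × 356.5 = 0.003693 g = 3.7 mg.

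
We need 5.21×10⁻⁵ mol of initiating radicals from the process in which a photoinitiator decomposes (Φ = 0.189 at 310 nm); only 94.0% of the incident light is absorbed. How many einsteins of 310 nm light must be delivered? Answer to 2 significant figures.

Photons that must be absorbed: 5.21×10⁻⁵ / 0.189 = 2.757×10⁻⁴ mol.
Incident photons needed: 2.757×10⁻⁴ / 0.940 = 2.933×10⁻⁴ mol.

2.9×10⁻⁴ einstein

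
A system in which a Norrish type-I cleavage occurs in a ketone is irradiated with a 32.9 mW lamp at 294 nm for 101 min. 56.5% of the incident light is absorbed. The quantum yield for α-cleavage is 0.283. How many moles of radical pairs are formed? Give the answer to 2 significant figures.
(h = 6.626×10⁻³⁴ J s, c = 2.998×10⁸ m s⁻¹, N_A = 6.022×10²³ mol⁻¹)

Photon energy at 294 nm: hc/λ = (6.626×10⁻³⁴)(2.998×10⁸)/(294×10⁻⁹) = 6.757×10⁻¹⁹ J.
Energy delivered: (32.9 mW)(6060 s) = 199.4 J.
Photons incident: 199.4 / 6.757×10⁻¹⁹ = 2.951×10²⁰, i.e. 2.951×10²⁰/6.022×10²³ = 4.900×10⁻⁴ mol.
Photons absorbed: 0.565 × 4.900×10⁻⁴ = 2.769×10⁻⁴ mol.
Product: Φ × n_abs = 0.283 × 2.769×10⁻⁴ = 7.836×10⁻⁵ mol.

7.8×10⁻⁵ mol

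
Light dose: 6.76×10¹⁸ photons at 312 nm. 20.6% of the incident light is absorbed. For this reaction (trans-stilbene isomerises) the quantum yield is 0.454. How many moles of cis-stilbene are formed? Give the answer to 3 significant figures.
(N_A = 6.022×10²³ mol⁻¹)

1.05×10⁻⁶ mol

Moles of photons: 6.76×10¹⁸ / 6.022×10²³ = 1.123×10⁻⁵ mol.
Photons absorbed: 0.206 × 1.123×10⁻⁵ = 2.313×10⁻⁶ mol.
Product: Φ × n_abs = 0.454 × 2.313×10⁻⁶ = 1.050×10⁻⁶ mol.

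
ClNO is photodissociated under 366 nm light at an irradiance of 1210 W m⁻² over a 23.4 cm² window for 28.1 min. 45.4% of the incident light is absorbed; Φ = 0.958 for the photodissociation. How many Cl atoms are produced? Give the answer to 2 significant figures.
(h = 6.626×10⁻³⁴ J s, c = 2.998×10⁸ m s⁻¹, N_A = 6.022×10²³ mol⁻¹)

Photon energy at 366 nm: hc/λ = (6.626×10⁻³⁴)(2.998×10⁸)/(366×10⁻⁹) = 5.428×10⁻¹⁹ J.
Energy delivered: (1210 W m⁻²)(23.4×10⁻⁴ m²)(1686 s) = 4774 J.
Photons incident: 4774 / 5.428×10⁻¹⁹ = 8.795×10²¹, i.e. 8.795×10²¹/6.022×10²³ = 0.01460 mol.
Photons absorbed: 0.454 × 0.01460 = 0.006628 mol.
Product: Φ × n_abs = 0.958 × 0.006628 = 0.006350 mol.
As a count: 0.006350 × 6.022×10²³ = 3.8×10²¹.

3.8×10²¹ atoms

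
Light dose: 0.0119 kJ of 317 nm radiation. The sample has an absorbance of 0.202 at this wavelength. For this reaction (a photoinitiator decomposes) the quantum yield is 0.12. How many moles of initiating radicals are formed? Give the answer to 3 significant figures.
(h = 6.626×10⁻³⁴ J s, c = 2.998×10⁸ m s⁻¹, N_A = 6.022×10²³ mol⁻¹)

1.41×10⁻⁶ mol

Photon energy at 317 nm: hc/λ = (6.626×10⁻³⁴)(2.998×10⁸)/(317×10⁻⁹) = 6.266×10⁻¹⁹ J.
Incident energy: 0.0119 kJ = 11.9 J.
Photons incident: 11.9 / 6.266×10⁻¹⁹ = 1.899×10¹⁹, i.e. 1.899×10¹⁹/6.022×10²³ = 3.153×10⁻⁵ mol.
Fraction absorbed: 1 − 10^(−0.202) = 0.3719.
Photons absorbed: 0.3719 × 3.153×10⁻⁵ = 1.173×10⁻⁵ mol.
Product: Φ × n_abs = 0.12 × 1.173×10⁻⁵ = 1.408×10⁻⁶ mol.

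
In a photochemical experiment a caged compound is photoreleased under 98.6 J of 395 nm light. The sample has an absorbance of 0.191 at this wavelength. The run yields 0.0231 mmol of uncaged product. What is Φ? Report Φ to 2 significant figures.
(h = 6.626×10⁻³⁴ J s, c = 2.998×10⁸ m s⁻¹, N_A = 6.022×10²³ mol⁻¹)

Product: 0.0231 mmol = 2.31×10⁻⁵ mol.
Photon energy at 395 nm: hc/λ = (6.626×10⁻³⁴)(2.998×10⁸)/(395×10⁻⁹) = 5.029×10⁻¹⁹ J.
Photons incident: 98.6 / 5.029×10⁻¹⁹ = 1.961×10²⁰, i.e. 1.961×10²⁰/6.022×10²³ = 3.256×10⁻⁴ mol.
Fraction absorbed: 1 − 10^(−0.191) = 0.3558.
Photons absorbed: 0.3558 × 3.256×10⁻⁴ = 1.158×10⁻⁴ mol.
Φ = 2.31×10⁻⁵ mol / 1.158×10⁻⁴ mol photons = 0.20.

Φ = 0.20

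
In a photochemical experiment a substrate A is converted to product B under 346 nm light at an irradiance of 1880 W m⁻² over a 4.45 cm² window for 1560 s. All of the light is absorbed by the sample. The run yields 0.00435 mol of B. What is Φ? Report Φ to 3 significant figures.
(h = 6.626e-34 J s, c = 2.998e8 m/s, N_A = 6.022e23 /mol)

Φ = 1.15

Photon energy at 346 nm: hc/λ = (6.626e-34)(2.998e8)/(346e-9) = 5.741e-19 J.
Energy delivered: (1880 W m⁻²)(4.45e-4 m²)(1560 s) = 1305 J.
Photons incident: 1305 / 5.741e-19 = 2.273e21, i.e. 2.273e21/6.022e23 = 0.003774 mol.
Φ = 0.00435 mol / 0.003774 mol photons = 1.15.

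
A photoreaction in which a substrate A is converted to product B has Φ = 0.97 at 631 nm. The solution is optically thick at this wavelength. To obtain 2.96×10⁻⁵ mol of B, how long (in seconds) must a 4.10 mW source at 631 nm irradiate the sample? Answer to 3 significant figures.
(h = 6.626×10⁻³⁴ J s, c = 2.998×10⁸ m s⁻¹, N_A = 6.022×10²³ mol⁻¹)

t ≈ 1410 s

Photons that must be absorbed: 2.96×10⁻⁵ / 0.97 = 3.052×10⁻⁵ mol.
Photon energy: hc/λ = 3.148×10⁻¹⁹ J; per mole, 1.896×10⁵ J mol⁻¹.
Energy required: 3.052×10⁻⁵ × 1.896×10⁵ = 5.787 J.
Time: 5.787 J / 0.0041 W = 1410 s.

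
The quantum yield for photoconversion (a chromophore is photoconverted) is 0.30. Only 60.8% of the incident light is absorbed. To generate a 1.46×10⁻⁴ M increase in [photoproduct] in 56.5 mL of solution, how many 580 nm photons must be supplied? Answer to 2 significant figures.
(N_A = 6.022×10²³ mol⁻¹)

2.7×10¹⁹ photons

Product: (1.46×10⁻⁴ M)(0.0565 L) = 8.249×10⁻⁶ mol.
Photons that must be absorbed: 8.249×10⁻⁶ / 0.30 = 2.750×10⁻⁵ mol.
Incident photons needed: 2.750×10⁻⁵ / 0.608 = 4.523×10⁻⁵ mol.
Photon count: 4.523×10⁻⁵ × 6.022×10²³ = 2.7×10¹⁹.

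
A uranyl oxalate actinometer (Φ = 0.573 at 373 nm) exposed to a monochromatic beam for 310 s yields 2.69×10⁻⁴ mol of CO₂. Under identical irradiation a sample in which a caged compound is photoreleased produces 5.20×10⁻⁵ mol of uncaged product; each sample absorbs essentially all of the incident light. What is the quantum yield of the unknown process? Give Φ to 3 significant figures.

Φ = 0.111

Photons absorbed by the actinometer: 2.69×10⁻⁴ / 0.573 = 4.695×10⁻⁴ mol.
Φ(unknown) = 5.20×10⁻⁵ / 4.695×10⁻⁴ = 0.111.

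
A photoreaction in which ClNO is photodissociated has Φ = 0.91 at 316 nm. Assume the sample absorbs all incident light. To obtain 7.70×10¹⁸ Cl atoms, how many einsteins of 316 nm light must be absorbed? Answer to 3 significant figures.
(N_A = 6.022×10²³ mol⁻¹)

1.41×10⁻⁵ einstein

Product: 7.70×10¹⁸ / 6.022×10²³ = 1.279×10⁻⁵ mol.
Photons that must be absorbed: 1.279×10⁻⁵ / 0.91 = 1.405×10⁻⁵ mol.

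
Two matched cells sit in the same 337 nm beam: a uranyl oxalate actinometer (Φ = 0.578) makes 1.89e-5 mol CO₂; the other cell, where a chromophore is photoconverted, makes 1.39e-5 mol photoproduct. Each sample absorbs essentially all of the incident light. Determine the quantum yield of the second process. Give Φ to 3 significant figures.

Φ = 0.425

Photons absorbed by the actinometer: 1.89e-5 / 0.578 = 3.270e-5 mol.
Φ(unknown) = 1.39e-5 / 3.270e-5 = 0.425.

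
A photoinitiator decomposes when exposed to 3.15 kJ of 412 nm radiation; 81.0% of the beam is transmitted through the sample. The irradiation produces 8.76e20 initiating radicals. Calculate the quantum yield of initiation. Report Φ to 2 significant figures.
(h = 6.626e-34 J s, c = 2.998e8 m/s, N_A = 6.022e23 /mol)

Φ = 0.71

Product: 8.76e20 / 6.022e23 = 0.001455 mol.
Photon energy at 412 nm: hc/λ = (6.626e-34)(2.998e8)/(412e-9) = 4.822e-19 J.
Incident energy: 3.15 kJ = 3150 J.
Photons incident: 3150 / 4.822e-19 = 6.533e21, i.e. 6.533e21/6.022e23 = 0.01085 mol.
Fraction absorbed: 1 − 81.0/100 = 0.1900.
Photons absorbed: 0.1900 × 0.01085 = 0.002062 mol.
Φ = 0.001455 mol / 0.002062 mol photons = 0.71.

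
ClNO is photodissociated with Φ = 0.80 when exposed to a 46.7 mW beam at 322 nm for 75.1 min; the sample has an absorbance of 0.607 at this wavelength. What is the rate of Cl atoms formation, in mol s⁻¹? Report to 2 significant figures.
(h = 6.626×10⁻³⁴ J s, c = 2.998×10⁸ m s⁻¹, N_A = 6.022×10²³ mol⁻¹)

7.6×10⁻⁸ mol s⁻¹

Photon energy at 322 nm: hc/λ = (6.626×10⁻³⁴)(2.998×10⁸)/(322×10⁻⁹) = 6.169×10⁻¹⁹ J.
Energy delivered: (46.7 mW)(4506 s) = 210.4 J.
Photons incident: 210.4 / 6.169×10⁻¹⁹ = 3.411×10²⁰, i.e. 3.411×10²⁰/6.022×10²³ = 5.664×10⁻⁴ mol.
Fraction absorbed: 1 − 10^(−0.607) = 0.7528.
Photons absorbed: 0.7528 × 5.664×10⁻⁴ = 4.264×10⁻⁴ mol.
Product formed: 0.80 × 4.264×10⁻⁴ = 3.411×10⁻⁴ mol.
Rate: 3.411×10⁻⁴ / 4506 s = 7.6×10⁻⁸ mol s⁻¹.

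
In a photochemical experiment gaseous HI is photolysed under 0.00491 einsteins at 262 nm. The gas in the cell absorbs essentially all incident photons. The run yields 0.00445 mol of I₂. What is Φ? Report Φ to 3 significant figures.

Φ = 0.00445 mol / 0.00491 mol photons = 0.906.

Φ = 0.906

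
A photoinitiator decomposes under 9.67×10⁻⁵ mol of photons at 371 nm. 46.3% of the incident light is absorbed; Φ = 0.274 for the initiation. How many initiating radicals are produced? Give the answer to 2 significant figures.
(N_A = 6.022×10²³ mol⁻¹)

7.4×10¹⁸ initiating radicals

Photons absorbed: 0.463 × 9.67×10⁻⁵ = 4.477×10⁻⁵ mol.
Product: Φ × n_abs = 0.274 × 4.477×10⁻⁵ = 1.227×10⁻⁵ mol.
As a count: 1.227×10⁻⁵ × 6.022×10²³ = 7.4×10¹⁸.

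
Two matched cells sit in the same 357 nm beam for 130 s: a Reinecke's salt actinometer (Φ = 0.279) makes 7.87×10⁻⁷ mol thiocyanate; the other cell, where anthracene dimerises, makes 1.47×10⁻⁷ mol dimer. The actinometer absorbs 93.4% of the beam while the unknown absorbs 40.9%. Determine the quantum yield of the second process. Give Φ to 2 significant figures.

Photons absorbed by the actinometer: 7.87×10⁻⁷ / 0.279 = 2.821×10⁻⁶ mol.
Incident flux: 2.821×10⁻⁶ / 0.934 = 3.020×10⁻⁶ einstein.
Absorbed by unknown: 0.409 × 3.020×10⁻⁶ = 1.235×10⁻⁶ mol.
Φ(unknown) = 1.47×10⁻⁷ / 1.235×10⁻⁶ = 0.12.

Φ = 0.12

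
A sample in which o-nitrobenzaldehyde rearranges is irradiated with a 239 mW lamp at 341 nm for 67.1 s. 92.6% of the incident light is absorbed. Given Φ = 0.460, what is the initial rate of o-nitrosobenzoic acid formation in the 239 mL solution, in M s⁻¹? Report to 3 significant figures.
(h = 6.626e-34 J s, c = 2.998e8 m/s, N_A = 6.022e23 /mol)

1.21e-6 M s⁻¹

Photon energy at 341 nm: hc/λ = (6.626e-34)(2.998e8)/(341e-9) = 5.825e-19 J.
Energy delivered: (239 mW)(67.1 s) = 16.04 J.
Photons incident: 16.04 / 5.825e-19 = 2.754e19, i.e. 2.754e19/6.022e23 = 4.573e-5 mol.
Photons absorbed: 0.926 × 4.573e-5 = 4.235e-5 mol.
Product formed: 0.460 × 4.235e-5 = 1.948e-5 mol.
Rate: 1.948e-5 mol / (67.1 s × 0.239 L) = 1.21e-6 M s⁻¹.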